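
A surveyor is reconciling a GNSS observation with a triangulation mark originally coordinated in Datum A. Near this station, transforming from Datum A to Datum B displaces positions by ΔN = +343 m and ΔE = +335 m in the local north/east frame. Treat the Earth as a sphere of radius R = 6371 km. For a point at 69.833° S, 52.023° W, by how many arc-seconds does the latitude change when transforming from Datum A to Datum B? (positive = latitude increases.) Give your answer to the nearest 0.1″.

On a sphere of radius R, 1 rad of latitude = R, so Δφ = ΔN / R = 343.0 / 6371000 = 5.3838e-05 rad = 11.105″.

Δφ = 11.1″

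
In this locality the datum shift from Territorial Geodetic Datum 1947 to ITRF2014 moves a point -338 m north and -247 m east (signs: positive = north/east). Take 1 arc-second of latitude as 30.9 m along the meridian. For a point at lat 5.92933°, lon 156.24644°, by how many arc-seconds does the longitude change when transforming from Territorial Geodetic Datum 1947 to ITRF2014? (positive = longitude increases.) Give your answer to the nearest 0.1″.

Δλ = -8.0″

At latitude 5.92933°, cos φ = 0.994650.
1″ of longitude at this latitude = 30.90 × cos φ = 30.7347 m, so Δλ = -247.0 / 30.7347 = -8.037″.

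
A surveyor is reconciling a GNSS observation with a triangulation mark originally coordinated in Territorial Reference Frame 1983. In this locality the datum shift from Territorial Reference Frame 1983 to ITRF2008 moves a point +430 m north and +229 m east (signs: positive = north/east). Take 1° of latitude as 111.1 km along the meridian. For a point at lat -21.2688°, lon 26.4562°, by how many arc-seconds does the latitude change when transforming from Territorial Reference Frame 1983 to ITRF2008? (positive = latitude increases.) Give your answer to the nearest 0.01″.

1° of latitude = 111.1 km, so Δφ = 430.0 / 111100 = 0.0038704° = 13.933″.

Δφ = 13.93″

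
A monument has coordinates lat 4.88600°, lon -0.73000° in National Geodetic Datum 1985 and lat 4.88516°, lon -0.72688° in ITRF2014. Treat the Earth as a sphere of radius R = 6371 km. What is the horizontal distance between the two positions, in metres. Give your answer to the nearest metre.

Δφ = 4.88516° − 4.88600° = -0.00084°; Δλ = -0.72688° − -0.73000° = +0.00312°.
1° along a meridian = πR/180 = 111195 m.
ΔN = Δφ × 111195 = -93.4 m; ΔE = Δλ × 111195 × cos(4.88600°) = +0.00312 × 111195 × 0.996366 = 345.7 m.
Distance = √(ΔE² + ΔN²) = √(345.7² + (-93.4)²) = 358.1 m.

358 m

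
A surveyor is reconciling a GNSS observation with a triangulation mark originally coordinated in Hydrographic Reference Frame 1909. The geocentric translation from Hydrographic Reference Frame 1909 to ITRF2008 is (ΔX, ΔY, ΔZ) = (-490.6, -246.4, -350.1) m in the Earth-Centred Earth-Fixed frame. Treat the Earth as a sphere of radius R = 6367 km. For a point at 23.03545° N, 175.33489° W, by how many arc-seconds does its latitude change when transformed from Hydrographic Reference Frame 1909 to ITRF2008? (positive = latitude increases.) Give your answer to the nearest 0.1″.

Δφ = -16.9″

sin φ = 0.391301, cos φ = 0.920263, sin λ = -0.081332, cos λ = -0.996687.
North component: ΔN = −sin φ cos λ·ΔX − sin φ sin λ·ΔY + cos φ·ΔZ = −(0.391301)(-0.996687)(-490.6) − (0.391301)(-0.081332)(-246.4) + (0.920263)(-350.1) = -521.36 m.
1° of latitude spans πR/180 = 111125 m, so Δφ = -521.36 / 111125 × 3600 = -16.890″.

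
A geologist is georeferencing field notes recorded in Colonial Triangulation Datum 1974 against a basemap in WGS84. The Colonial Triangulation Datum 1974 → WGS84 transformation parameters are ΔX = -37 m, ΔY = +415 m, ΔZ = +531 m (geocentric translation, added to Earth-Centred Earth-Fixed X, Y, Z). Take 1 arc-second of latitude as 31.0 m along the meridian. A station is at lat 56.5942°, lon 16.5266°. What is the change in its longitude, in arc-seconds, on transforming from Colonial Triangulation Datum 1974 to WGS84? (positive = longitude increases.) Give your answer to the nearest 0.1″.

Δλ = 23.9″

sin φ = 0.834792, cos φ = 0.550565, sin λ = 0.284460, cos λ = 0.958688.
East component: ΔE = −sin λ·ΔX + cos λ·ΔY = −(0.284460)(-37) + (0.958688)(415) = 408.38 m.
1° of latitude spans 3600 × 31.00 = 111600 m; at latitude φ, 1° of longitude spans that × cos φ = 61443.1 m, so Δλ = 408.38 / 61443.1 × 3600 = 23.927″.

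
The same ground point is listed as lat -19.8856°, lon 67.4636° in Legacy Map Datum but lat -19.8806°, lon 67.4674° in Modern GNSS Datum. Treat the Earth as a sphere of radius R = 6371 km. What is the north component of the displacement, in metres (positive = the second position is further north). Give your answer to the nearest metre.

ΔN = 556 m

Δφ = -19.8806° − -19.8856° = +0.0050°; Δλ = 67.4674° − 67.4636° = +0.0038°.
1° along a meridian = πR/180 = 111195 m.
ΔN = Δφ × 111195 = 556.0 m; ΔE = Δλ × 111195 × cos(-19.8856°) = +0.0038 × 111195 × 0.940374 = 397.3 m.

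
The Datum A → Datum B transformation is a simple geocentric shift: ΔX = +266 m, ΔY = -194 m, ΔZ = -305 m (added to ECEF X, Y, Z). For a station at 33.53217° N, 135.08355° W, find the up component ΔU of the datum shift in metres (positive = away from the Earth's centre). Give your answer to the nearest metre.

ΔU = -211 m

At φ = 33.53217°, λ = -135.08355°: sin φ = 0.552405, cos φ = 0.833576, sin λ = -0.706075, cos λ = -0.708137.
ΔU = cos φ cos λ·ΔX + cos φ sin λ·ΔY + sin φ·ΔZ = (0.833576)(-0.708137)(266) + (0.833576)(-0.706075)(-194) + (0.552405)(-305) = -211.32 m.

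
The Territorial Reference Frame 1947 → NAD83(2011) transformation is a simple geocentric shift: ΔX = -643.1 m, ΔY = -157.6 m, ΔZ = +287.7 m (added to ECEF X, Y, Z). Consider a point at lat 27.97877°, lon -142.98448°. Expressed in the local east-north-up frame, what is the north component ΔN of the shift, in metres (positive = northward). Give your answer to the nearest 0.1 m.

At φ = 27.97877°, λ = -142.98448°: sin φ = 0.469144, cos φ = 0.883121, sin λ = -0.602031, cos λ = -0.798472.
ΔN = −sin φ cos λ·ΔX − sin φ sin λ·ΔY + cos φ·ΔZ = −(0.469144)(-0.798472)(-643.1) − (0.469144)(-0.602031)(-157.6) + (0.883121)(287.7) = -31.34 m.

ΔN = -31.3 m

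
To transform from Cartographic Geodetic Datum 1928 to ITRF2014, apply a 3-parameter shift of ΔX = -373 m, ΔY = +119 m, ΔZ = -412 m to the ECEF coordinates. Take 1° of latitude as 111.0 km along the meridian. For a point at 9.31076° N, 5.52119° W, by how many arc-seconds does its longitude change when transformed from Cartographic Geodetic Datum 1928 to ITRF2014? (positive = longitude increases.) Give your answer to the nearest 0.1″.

Δλ = 2.7″

sin φ = 0.161789, cos φ = 0.986825, sin λ = -0.096214, cos λ = 0.995361.
East component: ΔE = −sin λ·ΔX + cos λ·ΔY = −(-0.096214)(-373) + (0.995361)(119) = 82.56 m.
1° of latitude spans 111000 m; at latitude φ, 1° of longitude spans that × cos φ = 109537.6 m, so Δλ = 82.56 / 109537.6 × 3600 = 2.713″.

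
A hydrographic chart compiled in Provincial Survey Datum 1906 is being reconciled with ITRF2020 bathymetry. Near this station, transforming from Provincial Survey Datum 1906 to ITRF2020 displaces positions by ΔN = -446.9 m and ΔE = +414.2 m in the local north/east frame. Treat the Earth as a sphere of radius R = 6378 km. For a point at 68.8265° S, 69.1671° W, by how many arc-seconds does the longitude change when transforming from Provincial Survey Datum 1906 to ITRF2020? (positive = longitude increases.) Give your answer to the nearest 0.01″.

At latitude -68.8265°, cos φ = 0.361193.
One radian of longitude at latitude φ spans R cos φ, so Δλ = ΔE / (R cos φ) = 414.2 / (6378000 × 0.361193) = 1.7980e-04 rad = 37.086″.

Δλ = 37.09″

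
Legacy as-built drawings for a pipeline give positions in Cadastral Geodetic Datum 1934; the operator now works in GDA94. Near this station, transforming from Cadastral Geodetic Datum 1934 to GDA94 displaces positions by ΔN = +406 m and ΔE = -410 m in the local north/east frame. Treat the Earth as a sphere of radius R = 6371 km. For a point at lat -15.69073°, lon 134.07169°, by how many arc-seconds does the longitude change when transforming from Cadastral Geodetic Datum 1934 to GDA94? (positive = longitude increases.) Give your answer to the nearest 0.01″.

Δλ = -13.79″

At latitude -15.69073°, cos φ = 0.962736.
One radian of longitude at latitude φ spans R cos φ, so Δλ = ΔE / (R cos φ) = -410.0 / (6371000 × 0.962736) = -6.6845e-05 rad = -13.788″.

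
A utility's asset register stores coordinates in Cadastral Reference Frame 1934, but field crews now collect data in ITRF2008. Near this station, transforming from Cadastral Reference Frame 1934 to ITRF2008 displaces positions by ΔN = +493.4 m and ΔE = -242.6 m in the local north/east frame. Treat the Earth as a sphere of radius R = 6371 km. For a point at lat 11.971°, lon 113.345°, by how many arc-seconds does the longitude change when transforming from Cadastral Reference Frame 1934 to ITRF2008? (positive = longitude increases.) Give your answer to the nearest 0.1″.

Δλ = -8.0″

At latitude 11.971°, cos φ = 0.978253.
One radian of longitude at latitude φ spans R cos φ, so Δλ = ΔE / (R cos φ) = -242.6 / (6371000 × 0.978253) = -3.8925e-05 rad = -8.029″.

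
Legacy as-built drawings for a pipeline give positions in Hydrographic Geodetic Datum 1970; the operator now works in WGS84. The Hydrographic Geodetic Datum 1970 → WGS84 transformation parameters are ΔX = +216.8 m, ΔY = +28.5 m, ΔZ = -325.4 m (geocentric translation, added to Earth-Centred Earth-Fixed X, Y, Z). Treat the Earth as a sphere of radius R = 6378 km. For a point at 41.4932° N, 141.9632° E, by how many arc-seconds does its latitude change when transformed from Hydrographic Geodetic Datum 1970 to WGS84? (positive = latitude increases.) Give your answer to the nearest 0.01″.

Δφ = -4.60″

sin φ = 0.662531, cos φ = 0.749034, sin λ = 0.616167, cos λ = -0.787615.
North component: ΔN = −sin φ cos λ·ΔX − sin φ sin λ·ΔY + cos φ·ΔZ = −(0.662531)(-0.787615)(216.8) − (0.662531)(0.616167)(28.5) + (0.749034)(-325.4) = -142.24 m.
1° of latitude spans πR/180 = 111317 m, so Δφ = -142.24 / 111317 × 3600 = -4.600″.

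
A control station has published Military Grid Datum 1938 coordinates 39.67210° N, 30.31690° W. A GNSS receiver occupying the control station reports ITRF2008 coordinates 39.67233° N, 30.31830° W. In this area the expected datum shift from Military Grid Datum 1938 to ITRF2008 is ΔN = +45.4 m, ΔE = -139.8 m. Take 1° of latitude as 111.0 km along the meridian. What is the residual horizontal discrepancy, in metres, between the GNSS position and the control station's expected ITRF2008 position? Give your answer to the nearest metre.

28 m

Observed coordinate differences: Δφ = +0.00023°, Δλ = -0.00140°.
Converting to metres (1° lat = 111000 m, cos φ = 0.769711): observed ΔN = 25.5 m, observed ΔE = -119.6 m.
Subtracting the expected shift leaves a residual of 25.5 − (45.4) = -19.9 m north and -119.6 − (-139.8) = 20.2 m east.
Residual distance = √((-19.9)² + 20.2²) = 28.3 m.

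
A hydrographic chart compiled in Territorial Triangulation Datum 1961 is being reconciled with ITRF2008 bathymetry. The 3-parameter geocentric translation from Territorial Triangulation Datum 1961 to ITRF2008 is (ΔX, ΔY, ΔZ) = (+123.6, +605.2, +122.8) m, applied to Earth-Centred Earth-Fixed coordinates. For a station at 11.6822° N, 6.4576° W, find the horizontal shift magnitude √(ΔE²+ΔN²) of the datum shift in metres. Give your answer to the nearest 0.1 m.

The local east axis at (φ, λ) is (−sin λ, cos λ, 0), so ΔE = −sin(-6.4576°)·123.6 + cos(-6.4576°)·605.2 = 615.26 m.
The local north axis is (−sin φ cos λ, −sin φ sin λ, cos φ), giving ΔN = -24.868 + 13.782 + 120.256 = 109.17 m.
Horizontal magnitude = √(ΔE² + ΔN²) = √(615.26² + 109.17²) = 624.87 m.

624.9 m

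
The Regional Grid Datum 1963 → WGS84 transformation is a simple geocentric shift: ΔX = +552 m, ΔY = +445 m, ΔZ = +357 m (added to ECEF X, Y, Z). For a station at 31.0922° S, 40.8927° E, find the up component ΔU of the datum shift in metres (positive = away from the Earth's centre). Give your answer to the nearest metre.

ΔU = 422 m

The local up (radial) axis is (cos φ cos λ, cos φ sin λ, sin φ), giving ΔU = 357.330 + 249.465 − 184.361 = 422.43 m.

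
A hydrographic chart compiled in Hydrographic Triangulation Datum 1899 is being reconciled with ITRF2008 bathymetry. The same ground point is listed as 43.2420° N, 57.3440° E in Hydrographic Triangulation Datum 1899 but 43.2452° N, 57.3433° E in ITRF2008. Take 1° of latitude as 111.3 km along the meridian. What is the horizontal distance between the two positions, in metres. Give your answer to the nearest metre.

Δφ = 43.2452° − 43.2420° = +0.0032°; Δλ = 57.3433° − 57.3440° = -0.0007°.
ΔN = Δφ × 111300 = 356.2 m; ΔE = Δλ × 111300 × cos(43.2420°) = -0.0007 × 111300 × 0.728467 = -56.8 m.
Distance = √(ΔE² + ΔN²) = √((-56.8)² + 356.2²) = 360.7 m.

361 m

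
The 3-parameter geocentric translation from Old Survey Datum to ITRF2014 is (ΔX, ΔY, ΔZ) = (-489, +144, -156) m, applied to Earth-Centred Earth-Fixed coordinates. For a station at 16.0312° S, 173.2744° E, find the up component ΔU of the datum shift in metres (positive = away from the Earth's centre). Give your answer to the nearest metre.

The local up (radial) axis is (cos φ cos λ, cos φ sin λ, sin φ), giving ΔU = 466.749 + 16.209 + 43.081 = 526.04 m.

ΔU = 526 m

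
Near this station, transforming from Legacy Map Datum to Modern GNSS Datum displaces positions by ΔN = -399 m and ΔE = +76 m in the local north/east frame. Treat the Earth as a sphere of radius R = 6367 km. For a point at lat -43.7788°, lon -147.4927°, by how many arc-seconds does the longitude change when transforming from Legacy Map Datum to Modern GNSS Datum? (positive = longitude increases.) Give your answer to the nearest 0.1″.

At latitude -43.7788°, cos φ = 0.722016.
One radian of longitude at latitude φ spans R cos φ, so Δλ = ΔE / (R cos φ) = 76.0 / (6367000 × 0.722016) = 1.6532e-05 rad = 3.410″.

Δλ = 3.4″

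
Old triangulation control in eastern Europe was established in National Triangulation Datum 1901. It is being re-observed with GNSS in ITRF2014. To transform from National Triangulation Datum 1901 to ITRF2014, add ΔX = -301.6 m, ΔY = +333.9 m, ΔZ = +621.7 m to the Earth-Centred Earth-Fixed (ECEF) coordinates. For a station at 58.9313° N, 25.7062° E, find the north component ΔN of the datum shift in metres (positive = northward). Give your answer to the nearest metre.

At φ = 58.9313°, λ = 25.7062°: sin φ = 0.856549, cos φ = 0.516065, sin λ = 0.433757, cos λ = 0.901030.
ΔN = −sin φ cos λ·ΔX − sin φ sin λ·ΔY + cos φ·ΔZ = −(0.856549)(0.901030)(-301.6) − (0.856549)(0.433757)(333.9) + (0.516065)(621.7) = 429.55 m.

ΔN = 430 m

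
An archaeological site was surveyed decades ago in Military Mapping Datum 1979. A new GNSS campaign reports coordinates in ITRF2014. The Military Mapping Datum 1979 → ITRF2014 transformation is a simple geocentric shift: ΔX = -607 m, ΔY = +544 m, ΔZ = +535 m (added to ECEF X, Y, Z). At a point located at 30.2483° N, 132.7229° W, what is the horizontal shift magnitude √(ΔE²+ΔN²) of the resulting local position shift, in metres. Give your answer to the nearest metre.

The local east axis at (φ, λ) is (−sin λ, cos λ, 0), so ΔE = −sin(-132.7229°)·(-607) + cos(-132.7229°)·544 = -815.01 m.
The local north axis is (−sin φ cos λ, −sin φ sin λ, cos φ), giving ΔN = -207.454 + 201.321 + 462.160 = 456.03 m.
Horizontal magnitude = √(ΔE² + ΔN²) = √((-815.01)² + 456.03²) = 933.91 m.

934 m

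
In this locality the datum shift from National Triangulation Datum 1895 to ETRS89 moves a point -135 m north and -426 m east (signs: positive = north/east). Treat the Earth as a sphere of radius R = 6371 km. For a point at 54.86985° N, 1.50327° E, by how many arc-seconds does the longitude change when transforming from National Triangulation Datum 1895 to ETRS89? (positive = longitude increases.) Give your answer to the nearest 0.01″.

At latitude 54.86985°, cos φ = 0.575436.
One radian of longitude at latitude φ spans R cos φ, so Δλ = ΔE / (R cos φ) = -426.0 / (6371000 × 0.575436) = -1.1620e-04 rad = -23.968″.

Δλ = -23.97″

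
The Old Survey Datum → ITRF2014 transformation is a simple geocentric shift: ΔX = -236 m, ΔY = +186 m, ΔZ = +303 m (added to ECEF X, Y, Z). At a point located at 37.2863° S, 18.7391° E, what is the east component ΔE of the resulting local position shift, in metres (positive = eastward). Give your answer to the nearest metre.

ΔE = 252 m

At φ = -37.2863°, λ = 18.7391°: sin φ = -0.605798, cos φ = 0.795618, sin λ = 0.321259, cos λ = 0.946991.
ΔE = −sin λ·ΔX + cos λ·ΔY = −(0.321259)·(-236) + (0.946991)·(186) = 251.96 m.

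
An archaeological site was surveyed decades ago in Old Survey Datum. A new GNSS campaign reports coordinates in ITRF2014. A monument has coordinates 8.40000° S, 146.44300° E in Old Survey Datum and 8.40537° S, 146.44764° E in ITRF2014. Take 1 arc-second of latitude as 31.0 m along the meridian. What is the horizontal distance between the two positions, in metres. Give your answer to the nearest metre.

788 m

Δφ = -8.40537° − -8.40000° = -0.00537°; Δλ = 146.44764° − 146.44300° = +0.00464°.
1° of latitude = 3600 × 31.00 = 111600 m.
ΔN = Δφ × 111600 = -599.3 m; ΔE = Δλ × 111600 × cos(-8.40000°) = +0.00464 × 111600 × 0.989272 = 512.3 m.
Distance = √(ΔE² + ΔN²) = √(512.3² + (-599.3)²) = 788.4 m.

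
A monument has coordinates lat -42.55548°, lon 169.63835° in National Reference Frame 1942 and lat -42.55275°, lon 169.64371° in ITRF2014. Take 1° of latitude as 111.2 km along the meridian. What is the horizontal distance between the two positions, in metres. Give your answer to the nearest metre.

Δφ = -42.55275° − -42.55548° = +0.00273°; Δλ = 169.64371° − 169.63835° = +0.00536°.
ΔN = Δφ × 111200 = 303.6 m; ΔE = Δλ × 111200 × cos(-42.55548°) = +0.00536 × 111200 × 0.736623 = 439.1 m.
Distance = √(ΔE² + ΔN²) = √(439.1² + 303.6²) = 533.8 m.

534 m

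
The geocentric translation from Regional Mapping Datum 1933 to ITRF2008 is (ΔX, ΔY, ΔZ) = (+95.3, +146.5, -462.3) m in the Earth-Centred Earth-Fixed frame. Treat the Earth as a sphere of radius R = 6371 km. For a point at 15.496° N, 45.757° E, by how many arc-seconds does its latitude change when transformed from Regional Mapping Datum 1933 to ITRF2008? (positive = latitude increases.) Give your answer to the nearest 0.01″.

Δφ = -15.91″

sin φ = 0.267171, cos φ = 0.963649, sin λ = 0.716387, cos λ = 0.697703.
North component: ΔN = −sin φ cos λ·ΔX − sin φ sin λ·ΔY + cos φ·ΔZ = −(0.267171)(0.697703)(95.3) − (0.267171)(0.716387)(146.5) + (0.963649)(-462.3) = -491.30 m.
1° of latitude spans πR/180 = 111195 m, so Δφ = -491.30 / 111195 × 3600 = -15.906″.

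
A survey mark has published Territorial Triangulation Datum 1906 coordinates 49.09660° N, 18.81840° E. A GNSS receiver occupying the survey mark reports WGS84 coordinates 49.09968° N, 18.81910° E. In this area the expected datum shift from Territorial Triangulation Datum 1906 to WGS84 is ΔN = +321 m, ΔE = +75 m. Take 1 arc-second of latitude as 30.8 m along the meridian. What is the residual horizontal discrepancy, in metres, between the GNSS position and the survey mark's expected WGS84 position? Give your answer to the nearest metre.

32 m

Observed coordinate differences: Δφ = +0.00308°, Δλ = +0.00070°.
Converting to metres (1° lat = 110880 m, cos φ = 0.654786): observed ΔN = 341.5 m, observed ΔE = 50.8 m.
Subtracting the expected shift leaves a residual of 341.5 − (321) = 20.5 m north and 50.8 − (75) = -24.2 m east.
Residual distance = √(20.5² + (-24.2)²) = 31.7 m.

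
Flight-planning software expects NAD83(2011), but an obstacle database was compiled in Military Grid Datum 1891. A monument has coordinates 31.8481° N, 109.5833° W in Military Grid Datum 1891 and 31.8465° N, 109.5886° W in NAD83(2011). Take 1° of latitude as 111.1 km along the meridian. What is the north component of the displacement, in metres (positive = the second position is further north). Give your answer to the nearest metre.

Δφ = 31.8465° − 31.8481° = -0.0016°; Δλ = -109.5886° − -109.5833° = -0.0053°.
ΔN = Δφ × 111100 = -177.8 m; ΔE = Δλ × 111100 × cos(31.8481°) = -0.0053 × 111100 × 0.849450 = -500.2 m.

ΔN = -178 m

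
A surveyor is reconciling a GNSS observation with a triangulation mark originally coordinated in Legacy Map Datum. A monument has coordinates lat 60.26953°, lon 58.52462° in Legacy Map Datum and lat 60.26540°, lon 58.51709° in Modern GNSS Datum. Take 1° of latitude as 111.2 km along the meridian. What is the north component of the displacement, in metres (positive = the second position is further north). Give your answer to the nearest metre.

ΔN = -459 m

Δφ = 60.26540° − 60.26953° = -0.00413°; Δλ = 58.51709° − 58.52462° = -0.00753°.
ΔN = Δφ × 111200 = -459.3 m; ΔE = Δλ × 111200 × cos(60.26953°) = -0.00753 × 111200 × 0.495921 = -415.3 m.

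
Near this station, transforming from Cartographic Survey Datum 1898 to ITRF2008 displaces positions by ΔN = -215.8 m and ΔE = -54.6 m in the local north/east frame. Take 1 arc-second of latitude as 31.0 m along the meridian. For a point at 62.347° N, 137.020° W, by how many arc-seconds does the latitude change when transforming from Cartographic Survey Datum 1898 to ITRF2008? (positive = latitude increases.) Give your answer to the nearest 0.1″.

1″ of latitude = 31.00 m, so Δφ = -215.8 / 31.00 = -6.961″.

Δφ = -7.0″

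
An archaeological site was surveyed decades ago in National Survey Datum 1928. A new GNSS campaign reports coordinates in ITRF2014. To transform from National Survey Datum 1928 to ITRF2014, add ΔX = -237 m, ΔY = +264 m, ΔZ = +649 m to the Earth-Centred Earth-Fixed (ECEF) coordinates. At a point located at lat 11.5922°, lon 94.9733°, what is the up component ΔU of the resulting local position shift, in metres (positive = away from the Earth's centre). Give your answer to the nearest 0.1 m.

ΔU = 408.2 m

The local up (radial) axis is (cos φ cos λ, cos φ sin λ, sin φ), giving ΔU = 20.127 + 257.641 + 130.413 = 408.18 m.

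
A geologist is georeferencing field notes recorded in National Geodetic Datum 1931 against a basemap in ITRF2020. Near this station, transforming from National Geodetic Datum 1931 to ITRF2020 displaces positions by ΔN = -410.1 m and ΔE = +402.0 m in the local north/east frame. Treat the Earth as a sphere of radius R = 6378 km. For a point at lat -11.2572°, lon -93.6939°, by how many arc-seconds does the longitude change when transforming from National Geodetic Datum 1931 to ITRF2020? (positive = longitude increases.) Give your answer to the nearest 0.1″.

At latitude -11.2572°, cos φ = 0.980761.
One radian of longitude at latitude φ spans R cos φ, so Δλ = ΔE / (R cos φ) = 402.0 / (6378000 × 0.980761) = 6.4266e-05 rad = 13.256″.

Δλ = 13.3″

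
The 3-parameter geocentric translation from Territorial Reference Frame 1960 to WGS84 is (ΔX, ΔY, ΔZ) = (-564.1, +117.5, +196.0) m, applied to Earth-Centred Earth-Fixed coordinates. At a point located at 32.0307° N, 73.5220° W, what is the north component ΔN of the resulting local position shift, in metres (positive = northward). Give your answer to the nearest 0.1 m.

The local north axis is (−sin φ cos λ, −sin φ sin λ, cos φ), giving ΔN = 84.863 + 59.759 + 166.162 = 310.78 m.

ΔN = 310.8 m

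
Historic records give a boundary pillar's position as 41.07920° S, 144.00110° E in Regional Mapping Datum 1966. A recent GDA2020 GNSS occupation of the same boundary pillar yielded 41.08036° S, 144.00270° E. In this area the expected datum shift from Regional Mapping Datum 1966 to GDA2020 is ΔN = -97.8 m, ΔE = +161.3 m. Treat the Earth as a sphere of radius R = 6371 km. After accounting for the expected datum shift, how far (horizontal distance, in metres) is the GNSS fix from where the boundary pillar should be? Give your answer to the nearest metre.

41 m

Observed coordinate differences: Δφ = -0.00116°, Δλ = +0.00160°.
Converting to metres (1° lat = 111195 m, cos φ = 0.753802): observed ΔN = -129.0 m, observed ΔE = 134.1 m.
Subtracting the expected shift leaves a residual of -129.0 − (-97.8) = -31.2 m north and 134.1 − (161.3) = -27.2 m east.
Residual distance = √((-31.2)² + (-27.2)²) = 41.4 m.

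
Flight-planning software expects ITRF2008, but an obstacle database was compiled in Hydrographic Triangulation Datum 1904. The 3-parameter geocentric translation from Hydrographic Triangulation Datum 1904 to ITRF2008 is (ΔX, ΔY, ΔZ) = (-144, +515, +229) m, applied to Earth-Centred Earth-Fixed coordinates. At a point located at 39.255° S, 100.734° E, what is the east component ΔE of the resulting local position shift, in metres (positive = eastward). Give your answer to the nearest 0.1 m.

ΔE = 45.6 m

The local east axis at (φ, λ) is (−sin λ, cos λ, 0), so ΔE = −sin(100.734°)·(-144) + cos(100.734°)·515 = 45.56 m.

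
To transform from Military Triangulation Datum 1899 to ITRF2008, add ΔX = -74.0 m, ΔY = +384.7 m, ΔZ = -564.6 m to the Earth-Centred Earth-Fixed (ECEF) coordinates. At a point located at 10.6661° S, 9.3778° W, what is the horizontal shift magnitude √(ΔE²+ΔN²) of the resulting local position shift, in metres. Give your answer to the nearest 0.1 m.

The local east axis at (φ, λ) is (−sin λ, cos λ, 0), so ΔE = −sin(-9.3778°)·(-74.0) + cos(-9.3778°)·384.7 = 367.50 m.
The local north axis is (−sin φ cos λ, −sin φ sin λ, cos φ), giving ΔN = -13.513 − 11.602 − 554.845 = -579.96 m.
Horizontal magnitude = √(ΔE² + ΔN²) = √(367.50² + (-579.96)²) = 686.59 m.

686.6 m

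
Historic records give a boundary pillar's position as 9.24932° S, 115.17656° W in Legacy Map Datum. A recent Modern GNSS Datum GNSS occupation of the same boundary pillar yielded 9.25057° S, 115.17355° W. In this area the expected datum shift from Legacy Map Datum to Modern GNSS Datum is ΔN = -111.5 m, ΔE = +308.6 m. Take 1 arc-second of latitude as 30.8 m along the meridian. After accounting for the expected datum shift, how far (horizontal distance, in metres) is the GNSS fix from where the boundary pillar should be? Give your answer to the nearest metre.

34 m

Observed coordinate differences: Δφ = -0.00125°, Δλ = +0.00301°.
Converting to metres (1° lat = 110880 m, cos φ = 0.986998): observed ΔN = -138.6 m, observed ΔE = 329.4 m.
Subtracting the expected shift leaves a residual of -138.6 − (-111.5) = -27.1 m north and 329.4 − (308.6) = 20.8 m east.
Residual distance = √((-27.1)² + 20.8²) = 34.2 m.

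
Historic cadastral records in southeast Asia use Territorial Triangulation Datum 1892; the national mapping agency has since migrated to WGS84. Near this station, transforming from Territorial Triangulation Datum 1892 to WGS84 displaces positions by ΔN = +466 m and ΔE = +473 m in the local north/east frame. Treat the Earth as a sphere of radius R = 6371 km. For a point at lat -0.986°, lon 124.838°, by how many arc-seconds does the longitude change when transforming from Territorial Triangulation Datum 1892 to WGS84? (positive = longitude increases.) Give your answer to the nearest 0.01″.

At latitude -0.986°, cos φ = 0.999852.
One radian of longitude at latitude φ spans R cos φ, so Δλ = ΔE / (R cos φ) = 473.0 / (6371000 × 0.999852) = 7.4254e-05 rad = 15.316″.

Δλ = 15.32″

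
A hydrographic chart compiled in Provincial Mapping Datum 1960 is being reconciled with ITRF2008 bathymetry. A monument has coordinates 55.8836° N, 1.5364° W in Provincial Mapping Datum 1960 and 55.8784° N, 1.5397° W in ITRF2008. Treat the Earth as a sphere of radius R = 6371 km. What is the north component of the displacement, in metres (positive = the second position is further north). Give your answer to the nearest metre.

Δφ = 55.8784° − 55.8836° = -0.0052°; Δλ = -1.5397° − -1.5364° = -0.0033°.
1° along a meridian = πR/180 = 111195 m.
ΔN = Δφ × 111195 = -578.2 m; ΔE = Δλ × 111195 × cos(55.8836°) = -0.0033 × 111195 × 0.560876 = -205.8 m.

ΔN = -578 m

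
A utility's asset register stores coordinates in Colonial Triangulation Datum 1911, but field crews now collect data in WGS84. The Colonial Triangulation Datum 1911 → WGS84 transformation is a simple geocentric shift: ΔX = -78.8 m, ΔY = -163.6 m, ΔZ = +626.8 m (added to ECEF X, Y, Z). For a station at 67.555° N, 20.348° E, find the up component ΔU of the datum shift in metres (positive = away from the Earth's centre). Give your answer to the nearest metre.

At φ = 67.555°, λ = 20.348°: sin φ = 0.924246, cos φ = 0.381796, sin λ = 0.347721, cos λ = 0.937598.
ΔU = cos φ cos λ·ΔX + cos φ sin λ·ΔY + sin φ·ΔZ = (0.381796)(0.937598)(-78.8) + (0.381796)(0.347721)(-163.6) + (0.924246)(626.8) = 529.39 m.

ΔU = 529 m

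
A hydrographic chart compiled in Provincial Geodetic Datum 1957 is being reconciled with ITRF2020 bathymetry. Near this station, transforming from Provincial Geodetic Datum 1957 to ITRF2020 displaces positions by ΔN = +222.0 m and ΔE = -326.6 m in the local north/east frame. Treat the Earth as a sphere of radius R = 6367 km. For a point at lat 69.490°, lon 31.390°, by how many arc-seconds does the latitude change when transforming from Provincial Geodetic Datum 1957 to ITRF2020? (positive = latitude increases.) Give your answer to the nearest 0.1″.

Δφ = 7.2″

On a sphere of radius R, 1 rad of latitude = R, so Δφ = ΔN / R = 222.0 / 6367000 = 3.4867e-05 rad = 7.192″.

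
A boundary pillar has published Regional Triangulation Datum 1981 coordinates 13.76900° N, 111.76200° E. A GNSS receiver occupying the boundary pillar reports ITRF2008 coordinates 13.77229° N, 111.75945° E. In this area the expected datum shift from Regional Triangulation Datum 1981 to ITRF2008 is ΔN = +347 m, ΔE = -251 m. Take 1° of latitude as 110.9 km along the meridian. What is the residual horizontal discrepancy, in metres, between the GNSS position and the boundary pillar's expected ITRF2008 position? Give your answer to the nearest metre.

30 m

Observed coordinate differences: Δφ = +0.00329°, Δλ = -0.00255°.
Converting to metres (1° lat = 110900 m, cos φ = 0.971263): observed ΔN = 364.9 m, observed ΔE = -274.7 m.
Subtracting the expected shift leaves a residual of 364.9 − (347) = 17.9 m north and -274.7 − (-251) = -23.7 m east.
Residual distance = √(17.9² + (-23.7)²) = 29.7 m.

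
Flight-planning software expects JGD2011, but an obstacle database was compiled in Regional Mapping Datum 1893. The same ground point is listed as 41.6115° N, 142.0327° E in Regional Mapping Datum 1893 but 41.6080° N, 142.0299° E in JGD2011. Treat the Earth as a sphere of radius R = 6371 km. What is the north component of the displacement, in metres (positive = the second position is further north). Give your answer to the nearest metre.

ΔN = -389 m

Δφ = 41.6080° − 41.6115° = -0.0035°; Δλ = 142.0299° − 142.0327° = -0.0028°.
1° along a meridian = πR/180 = 111195 m.
ΔN = Δφ × 111195 = -389.2 m; ΔE = Δλ × 111195 × cos(41.6115°) = -0.0028 × 111195 × 0.747665 = -232.8 m.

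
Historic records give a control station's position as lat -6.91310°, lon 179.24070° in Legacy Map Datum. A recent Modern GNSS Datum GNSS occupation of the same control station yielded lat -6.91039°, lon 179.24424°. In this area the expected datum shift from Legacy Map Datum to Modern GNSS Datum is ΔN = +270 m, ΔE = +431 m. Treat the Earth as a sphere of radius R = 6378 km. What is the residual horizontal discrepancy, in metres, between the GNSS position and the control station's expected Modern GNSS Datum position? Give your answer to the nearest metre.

Observed coordinate differences: Δφ = +0.00271°, Δλ = +0.00354°.
Converting to metres (1° lat = 111317 m, cos φ = 0.992730): observed ΔN = 301.7 m, observed ΔE = 391.2 m.
Subtracting the expected shift leaves a residual of 301.7 − (270) = 31.7 m north and 391.2 − (431) = -39.8 m east.
Residual distance = √(31.7² + (-39.8)²) = 50.9 m.

51 m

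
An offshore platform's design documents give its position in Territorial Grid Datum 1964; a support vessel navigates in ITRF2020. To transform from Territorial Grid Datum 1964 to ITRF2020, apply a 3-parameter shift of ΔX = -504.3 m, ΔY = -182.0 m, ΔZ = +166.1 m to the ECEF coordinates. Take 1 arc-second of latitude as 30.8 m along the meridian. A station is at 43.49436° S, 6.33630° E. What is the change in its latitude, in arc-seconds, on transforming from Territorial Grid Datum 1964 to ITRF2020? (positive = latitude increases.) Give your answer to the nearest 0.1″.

sin φ = -0.688283, cos φ = 0.725442, sin λ = 0.110364, cos λ = 0.993891.
North component: ΔN = −sin φ cos λ·ΔX − sin φ sin λ·ΔY + cos φ·ΔZ = −(-0.688283)(0.993891)(-504.3) − (-0.688283)(0.110364)(-182.0) + (0.725442)(166.1) = -238.31 m.
1° of latitude spans 3600 × 30.80 = 110880 m, so Δφ = -238.31 / 110880 × 3600 = -7.737″.

Δφ = -7.7″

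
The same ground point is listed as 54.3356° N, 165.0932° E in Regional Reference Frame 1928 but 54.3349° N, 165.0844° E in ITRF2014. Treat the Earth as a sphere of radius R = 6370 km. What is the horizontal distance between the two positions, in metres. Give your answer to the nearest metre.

Δφ = 54.3349° − 54.3356° = -0.0007°; Δλ = 165.0844° − 165.0932° = -0.0088°.
1° along a meridian = πR/180 = 111177 m.
ΔN = Δφ × 111177 = -77.8 m; ΔE = Δλ × 111177 × cos(54.3356°) = -0.0088 × 111177 × 0.583037 = -570.4 m.
Distance = √(ΔE² + ΔN²) = √((-570.4)² + (-77.8)²) = 575.7 m.

576 m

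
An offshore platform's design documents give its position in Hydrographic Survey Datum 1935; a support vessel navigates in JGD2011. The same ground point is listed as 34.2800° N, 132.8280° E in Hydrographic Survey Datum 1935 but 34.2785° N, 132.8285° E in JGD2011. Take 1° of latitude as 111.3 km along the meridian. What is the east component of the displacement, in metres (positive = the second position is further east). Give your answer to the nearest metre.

Δφ = 34.2785° − 34.2800° = -0.0015°; Δλ = 132.8285° − 132.8280° = +0.0005°.
ΔN = Δφ × 111300 = -167.0 m; ΔE = Δλ × 111300 × cos(34.2800°) = +0.0005 × 111300 × 0.826295 = 46.0 m.

ΔE = 46 m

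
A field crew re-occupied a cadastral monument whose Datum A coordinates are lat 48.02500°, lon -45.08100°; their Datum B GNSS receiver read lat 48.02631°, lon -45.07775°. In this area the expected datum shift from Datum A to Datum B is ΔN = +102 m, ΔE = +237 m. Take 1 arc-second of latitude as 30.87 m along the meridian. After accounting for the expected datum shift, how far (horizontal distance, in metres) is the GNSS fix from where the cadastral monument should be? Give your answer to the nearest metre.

Observed coordinate differences: Δφ = +0.00131°, Δλ = +0.00325°.
Converting to metres (1° lat = 111132 m, cos φ = 0.668806): observed ΔN = 145.6 m, observed ΔE = 241.6 m.
Subtracting the expected shift leaves a residual of 145.6 − (102) = 43.6 m north and 241.6 − (237) = 4.6 m east.
Residual distance = √(43.6² + 4.6²) = 43.8 m.

44 m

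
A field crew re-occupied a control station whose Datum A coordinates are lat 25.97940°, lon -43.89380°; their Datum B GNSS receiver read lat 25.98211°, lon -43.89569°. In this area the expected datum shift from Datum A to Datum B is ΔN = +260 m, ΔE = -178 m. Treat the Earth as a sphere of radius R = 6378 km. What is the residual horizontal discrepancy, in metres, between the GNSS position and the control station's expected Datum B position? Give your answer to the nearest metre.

Observed coordinate differences: Δφ = +0.00271°, Δλ = -0.00189°.
Converting to metres (1° lat = 111317 m, cos φ = 0.898952): observed ΔN = 301.7 m, observed ΔE = -189.1 m.
Subtracting the expected shift leaves a residual of 301.7 − (260) = 41.7 m north and -189.1 − (-178) = -11.1 m east.
Residual distance = √(41.7² + (-11.1)²) = 43.1 m.

43 m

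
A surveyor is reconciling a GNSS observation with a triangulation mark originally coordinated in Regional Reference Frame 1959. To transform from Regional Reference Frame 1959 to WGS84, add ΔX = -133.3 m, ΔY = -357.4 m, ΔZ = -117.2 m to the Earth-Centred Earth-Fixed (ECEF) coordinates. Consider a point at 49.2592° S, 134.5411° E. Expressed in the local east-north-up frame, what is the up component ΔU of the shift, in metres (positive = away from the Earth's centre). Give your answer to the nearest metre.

At φ = -49.2592°, λ = 134.5411°: sin φ = -0.757670, cos φ = 0.652638, sin λ = 0.712747, cos λ = -0.701421.
ΔU = cos φ cos λ·ΔX + cos φ sin λ·ΔY + sin φ·ΔZ = (0.652638)(-0.701421)(-133.3) + (0.652638)(0.712747)(-357.4) + (-0.757670)(-117.2) = -16.43 m.

ΔU = -16 m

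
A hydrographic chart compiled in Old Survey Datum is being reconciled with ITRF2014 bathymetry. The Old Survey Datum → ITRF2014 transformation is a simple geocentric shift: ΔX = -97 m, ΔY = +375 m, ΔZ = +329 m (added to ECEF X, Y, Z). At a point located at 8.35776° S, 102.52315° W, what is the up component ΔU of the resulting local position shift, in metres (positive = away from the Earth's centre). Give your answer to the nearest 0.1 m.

At φ = -8.35776°, λ = -102.52315°: sin φ = -0.145354, cos φ = 0.989380, sin λ = -0.976208, cos λ = -0.216834.
ΔU = cos φ cos λ·ΔX + cos φ sin λ·ΔY + sin φ·ΔZ = (0.989380)(-0.216834)(-97) + (0.989380)(-0.976208)(375) + (-0.145354)(329) = -389.20 m.

ΔU = -389.2 m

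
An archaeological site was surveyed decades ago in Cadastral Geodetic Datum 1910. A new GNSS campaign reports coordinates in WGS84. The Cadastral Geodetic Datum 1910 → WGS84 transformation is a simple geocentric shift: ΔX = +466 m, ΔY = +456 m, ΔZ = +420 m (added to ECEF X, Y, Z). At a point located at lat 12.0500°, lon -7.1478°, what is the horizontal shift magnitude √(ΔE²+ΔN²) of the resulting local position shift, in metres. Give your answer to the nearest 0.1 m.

605.7 m

The local east axis at (φ, λ) is (−sin λ, cos λ, 0), so ΔE = −sin(-7.1478°)·466 + cos(-7.1478°)·456 = 510.44 m.
The local north axis is (−sin φ cos λ, −sin φ sin λ, cos φ), giving ΔN = -96.529 + 11.845 + 410.746 = 326.06 m.
Horizontal magnitude = √(ΔE² + ΔN²) = √(510.44² + 326.06²) = 605.69 m.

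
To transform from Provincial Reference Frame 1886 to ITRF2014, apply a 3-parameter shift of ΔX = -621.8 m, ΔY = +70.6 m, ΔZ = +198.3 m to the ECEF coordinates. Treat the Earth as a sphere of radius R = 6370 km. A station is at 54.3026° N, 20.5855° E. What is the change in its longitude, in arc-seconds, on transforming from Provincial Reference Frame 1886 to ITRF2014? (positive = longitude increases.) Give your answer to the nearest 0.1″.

Δλ = 15.8″

sin φ = 0.812110, cos φ = 0.583504, sin λ = 0.351605, cos λ = 0.936149.
East component: ΔE = −sin λ·ΔX + cos λ·ΔY = −(0.351605)(-621.8) + (0.936149)(70.6) = 284.72 m.
1° of latitude spans πR/180 = 111177 m; at latitude φ, 1° of longitude spans that × cos φ = 64872.5 m, so Δλ = 284.72 / 64872.5 × 3600 = 15.800″.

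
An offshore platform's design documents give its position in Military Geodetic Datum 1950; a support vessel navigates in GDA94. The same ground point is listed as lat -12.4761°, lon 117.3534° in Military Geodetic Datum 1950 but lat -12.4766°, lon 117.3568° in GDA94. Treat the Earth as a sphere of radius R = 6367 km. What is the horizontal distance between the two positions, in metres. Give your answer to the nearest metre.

373 m

Δφ = -12.4766° − -12.4761° = -0.0005°; Δλ = 117.3568° − 117.3534° = +0.0034°.
1° along a meridian = πR/180 = 111125 m.
ΔN = Δφ × 111125 = -55.6 m; ΔE = Δλ × 111125 × cos(-12.4761°) = +0.0034 × 111125 × 0.976386 = 368.9 m.
Distance = √(ΔE² + ΔN²) = √(368.9² + (-55.6)²) = 373.1 m.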